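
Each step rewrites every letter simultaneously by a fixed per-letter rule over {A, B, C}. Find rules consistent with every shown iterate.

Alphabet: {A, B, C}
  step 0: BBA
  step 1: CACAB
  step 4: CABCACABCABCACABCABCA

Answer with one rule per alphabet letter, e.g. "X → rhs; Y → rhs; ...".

  step 0 ⇒ step 1: BBA ⇒ CA·CA·B
    A ↦ B
    B ↦ CA
    C ↦ CA  (constrained at step 1)

A->B, B->CA, C->CA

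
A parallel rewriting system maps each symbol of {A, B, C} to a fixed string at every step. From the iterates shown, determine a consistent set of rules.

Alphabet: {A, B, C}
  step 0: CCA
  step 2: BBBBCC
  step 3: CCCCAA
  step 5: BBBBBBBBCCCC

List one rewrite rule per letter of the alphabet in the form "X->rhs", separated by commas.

  step 2 ⇒ step 3: BBBBCC ⇒ C·C·C·C·A·A
    B ↦ C
    C ↦ A
    A ↦ BB  (constrained at step 0)

A->BB, B->C, C->A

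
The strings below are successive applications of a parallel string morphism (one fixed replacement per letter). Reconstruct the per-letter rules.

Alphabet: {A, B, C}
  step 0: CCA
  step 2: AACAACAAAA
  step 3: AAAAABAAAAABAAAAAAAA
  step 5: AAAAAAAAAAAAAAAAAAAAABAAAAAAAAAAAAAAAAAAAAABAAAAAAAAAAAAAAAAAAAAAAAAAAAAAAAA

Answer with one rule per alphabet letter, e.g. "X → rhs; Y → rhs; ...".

  step 2 ⇒ step 3: AACAACAAAA ⇒ AA·AA·AB·AA·AA·AB·AA·AA·AA·AA
    A ↦ AA
    C ↦ AB
    B ↦ C  (constrained at step 3)

A->AA, B->C, C->AB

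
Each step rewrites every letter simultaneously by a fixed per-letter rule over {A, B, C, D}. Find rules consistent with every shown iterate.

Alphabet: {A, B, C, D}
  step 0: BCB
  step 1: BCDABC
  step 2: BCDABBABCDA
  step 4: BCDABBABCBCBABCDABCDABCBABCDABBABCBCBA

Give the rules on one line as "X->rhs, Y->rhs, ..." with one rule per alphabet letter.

A->BA, B->BC, C->DA, D->B

  step 1 ⇒ step 2: BCDABC ⇒ BC·DA·B·BA·BC·DA
    A ↦ BA
    B ↦ BC
    C ↦ DA
    D ↦ B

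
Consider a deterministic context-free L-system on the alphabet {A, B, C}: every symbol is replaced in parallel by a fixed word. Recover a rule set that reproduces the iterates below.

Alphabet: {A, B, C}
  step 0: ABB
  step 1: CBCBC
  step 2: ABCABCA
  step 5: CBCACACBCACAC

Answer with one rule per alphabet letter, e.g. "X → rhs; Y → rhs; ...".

  step 1 ⇒ step 2: CBCBC ⇒ A·BC·A·BC·A
    B ↦ BC
    C ↦ A
  step 0 ⇒ step 1: ABB ⇒ C·BC·BC
    A ↦ C

A->C, B->BC, C->A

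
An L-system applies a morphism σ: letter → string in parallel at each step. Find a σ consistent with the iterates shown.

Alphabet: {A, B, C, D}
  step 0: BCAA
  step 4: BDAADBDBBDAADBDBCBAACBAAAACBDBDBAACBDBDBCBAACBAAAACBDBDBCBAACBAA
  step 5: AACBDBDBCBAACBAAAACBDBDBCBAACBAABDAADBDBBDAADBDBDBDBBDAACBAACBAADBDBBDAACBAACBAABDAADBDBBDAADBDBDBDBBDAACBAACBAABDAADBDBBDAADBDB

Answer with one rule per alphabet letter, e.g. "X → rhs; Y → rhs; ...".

A->DB, B->AA, C->BD, D->CB

  step 4 ⇒ step 5: BDAADBDBBDAADBDBCBAACBAAAACBDBDBAACBDBDBCBAACBAAAACBDBDBCBAACBAA ⇒ AA·CB·DB·DB·CB·AA·CB·AA·AA·CB·DB·DB·CB·AA·CB·AA·BD·AA·DB·DB·BD·AA·DB·DB·DB·DB·BD·AA·CB·AA·CB·AA·DB·DB·BD·AA·CB·AA·CB·AA·BD·AA·DB·DB·BD·AA·DB·DB·DB·DB·BD·AA·CB·AA·CB·AA·BD·AA·DB·DB·BD·AA·DB·DB
    A ↦ DB
    B ↦ AA
    C ↦ BD
    D ↦ CB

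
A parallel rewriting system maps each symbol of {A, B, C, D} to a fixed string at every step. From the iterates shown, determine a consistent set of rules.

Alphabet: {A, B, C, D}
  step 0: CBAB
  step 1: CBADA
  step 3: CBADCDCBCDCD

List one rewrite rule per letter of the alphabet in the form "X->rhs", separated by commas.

A->D, B->A, C->CB, D->CD

  step 0 ⇒ step 1: CBAB ⇒ CB·A·D·A
    A ↦ D
    B ↦ A
    C ↦ CB
    D ↦ CD  (constrained at step 1)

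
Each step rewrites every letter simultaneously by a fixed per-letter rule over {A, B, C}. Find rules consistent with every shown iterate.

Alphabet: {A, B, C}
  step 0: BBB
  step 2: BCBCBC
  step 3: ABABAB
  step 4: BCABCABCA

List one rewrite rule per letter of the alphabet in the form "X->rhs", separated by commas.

A->BC, B->A, C->B

  step 3 ⇒ step 4: ABABAB ⇒ BC·A·BC·A·BC·A
    A ↦ BC
    B ↦ A
  step 2 ⇒ step 3: BCBCBC ⇒ A·B·A·B·A·B
    C ↦ B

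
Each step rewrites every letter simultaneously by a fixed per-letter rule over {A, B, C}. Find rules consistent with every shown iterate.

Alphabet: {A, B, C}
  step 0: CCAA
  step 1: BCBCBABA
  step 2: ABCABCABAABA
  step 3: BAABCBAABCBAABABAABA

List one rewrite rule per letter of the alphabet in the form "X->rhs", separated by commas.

  step 2 ⇒ step 3: ABCABCABAABA ⇒ BA·A·BC·BA·A·BC·BA·A·BA·BA·A·BA
    A ↦ BA
    B ↦ A
    C ↦ BC

A->BA, B->A, C->BC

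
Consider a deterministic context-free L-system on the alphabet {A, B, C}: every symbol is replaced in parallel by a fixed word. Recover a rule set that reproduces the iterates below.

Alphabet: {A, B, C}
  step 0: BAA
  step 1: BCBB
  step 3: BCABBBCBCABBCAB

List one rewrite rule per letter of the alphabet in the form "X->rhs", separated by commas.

A->B, B->BC, C->AB

  step 0 ⇒ step 1: BAA ⇒ BC·B·B
    A ↦ B
    B ↦ BC
    C ↦ AB  (constrained at step 1)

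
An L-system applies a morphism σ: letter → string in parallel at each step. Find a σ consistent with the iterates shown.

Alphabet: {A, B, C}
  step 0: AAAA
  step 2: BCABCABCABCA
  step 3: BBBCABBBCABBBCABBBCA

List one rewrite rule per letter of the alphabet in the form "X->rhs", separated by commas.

A->CA, B->BB, C->B

  step 2 ⇒ step 3: BCABCABCABCA ⇒ BB·B·CA·BB·B·CA·BB·B·CA·BB·B·CA
    A ↦ CA
    B ↦ BB
    C ↦ B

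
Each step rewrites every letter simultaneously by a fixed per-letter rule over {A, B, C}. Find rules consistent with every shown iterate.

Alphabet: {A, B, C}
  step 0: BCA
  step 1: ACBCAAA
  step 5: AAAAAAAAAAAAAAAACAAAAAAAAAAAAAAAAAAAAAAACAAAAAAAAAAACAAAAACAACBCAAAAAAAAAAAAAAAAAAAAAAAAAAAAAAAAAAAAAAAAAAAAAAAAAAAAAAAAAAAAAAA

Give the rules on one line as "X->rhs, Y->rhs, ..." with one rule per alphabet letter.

A->AA, B->ACB, C->CA

  step 0 ⇒ step 1: BCA ⇒ ACB·CA·AA
    A ↦ AA
    B ↦ ACB
    C ↦ CA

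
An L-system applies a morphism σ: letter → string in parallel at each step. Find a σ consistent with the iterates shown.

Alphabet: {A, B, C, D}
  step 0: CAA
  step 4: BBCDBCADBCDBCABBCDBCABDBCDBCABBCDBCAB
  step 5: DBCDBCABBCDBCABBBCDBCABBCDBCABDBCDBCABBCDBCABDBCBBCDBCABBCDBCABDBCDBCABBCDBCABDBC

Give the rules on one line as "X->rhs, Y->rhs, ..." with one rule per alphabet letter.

  step 4 ⇒ step 5: BBCDBCADBCDBCABBCDBCABDBCDBCABBCDBCAB ⇒ DBC·DBC·A·BBC·DBC·A·B·BBC·DBC·A·BBC·DBC·A·B·DBC·DBC·A·BBC·DBC·A·B·DBC·BBC·DBC·A·BBC·DBC·A·B·DBC·DBC·A·BBC·DBC·A·B·DBC
    A ↦ B
    B ↦ DBC
    C ↦ A
    D ↦ BBC

A->B, B->DBC, C->A, D->BBC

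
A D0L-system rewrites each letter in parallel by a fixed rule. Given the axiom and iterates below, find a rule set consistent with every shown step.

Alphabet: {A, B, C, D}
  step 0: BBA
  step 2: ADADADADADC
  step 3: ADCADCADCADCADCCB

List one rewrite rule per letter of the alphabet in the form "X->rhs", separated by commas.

  step 2 ⇒ step 3: ADADADADADC ⇒ AD·C·AD·C·AD·C·AD·C·AD·C·CB
    A ↦ AD
    C ↦ CB
    D ↦ C
    B ↦ AA  (constrained at step 0)

A->AD, B->AA, C->CB, D->C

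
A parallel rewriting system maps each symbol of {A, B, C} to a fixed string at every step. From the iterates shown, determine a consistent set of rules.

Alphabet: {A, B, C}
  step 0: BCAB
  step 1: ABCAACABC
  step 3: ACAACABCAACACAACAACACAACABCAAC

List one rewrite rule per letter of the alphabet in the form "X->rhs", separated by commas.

  step 0 ⇒ step 1: BCAB ⇒ ABC·A·AC·ABC
    A ↦ AC
    B ↦ ABC
    C ↦ A

A->AC, B->ABC, C->A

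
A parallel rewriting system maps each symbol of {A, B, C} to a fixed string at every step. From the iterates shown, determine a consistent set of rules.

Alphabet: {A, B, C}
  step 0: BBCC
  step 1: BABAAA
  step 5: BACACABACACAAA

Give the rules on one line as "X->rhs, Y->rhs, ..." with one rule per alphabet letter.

  step 0 ⇒ step 1: BBCC ⇒ BA·BA·A·A
    B ↦ BA
    C ↦ A
    A ↦ C  (constrained at step 1)

A->C, B->BA, C->A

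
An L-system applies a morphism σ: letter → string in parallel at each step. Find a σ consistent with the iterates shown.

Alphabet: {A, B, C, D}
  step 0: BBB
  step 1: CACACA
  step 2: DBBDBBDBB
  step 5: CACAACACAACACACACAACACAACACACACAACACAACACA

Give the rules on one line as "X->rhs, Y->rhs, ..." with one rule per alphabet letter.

  step 1 ⇒ step 2: CACACA ⇒ D·BB·D·BB·D·BB
    A ↦ BB
    C ↦ D
  step 0 ⇒ step 1: BBB ⇒ CA·CA·CA
    B ↦ CA
    D ↦ A  (constrained at step 2)

A->BB, B->CA, C->D, D->A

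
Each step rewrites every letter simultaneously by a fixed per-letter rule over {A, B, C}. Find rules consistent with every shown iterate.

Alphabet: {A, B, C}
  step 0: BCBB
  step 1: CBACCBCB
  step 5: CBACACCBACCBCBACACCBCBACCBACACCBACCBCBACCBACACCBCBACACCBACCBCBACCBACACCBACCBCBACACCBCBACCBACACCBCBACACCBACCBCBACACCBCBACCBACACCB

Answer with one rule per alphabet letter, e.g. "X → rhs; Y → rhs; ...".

  step 0 ⇒ step 1: BCBB ⇒ CB·AC·CB·CB
    B ↦ CB
    C ↦ AC
    A ↦ CB  (constrained at step 1)

A->CB, B->CB, C->AC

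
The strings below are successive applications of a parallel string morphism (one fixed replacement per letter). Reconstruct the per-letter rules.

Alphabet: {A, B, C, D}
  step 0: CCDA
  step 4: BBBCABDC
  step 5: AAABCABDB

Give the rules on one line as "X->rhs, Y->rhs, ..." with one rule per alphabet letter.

A->C, B->A, C->B, D->BD

  step 4 ⇒ step 5: BBBCABDC ⇒ A·A·A·B·C·A·BD·B
    A ↦ C
    B ↦ A
    C ↦ B
    D ↦ BD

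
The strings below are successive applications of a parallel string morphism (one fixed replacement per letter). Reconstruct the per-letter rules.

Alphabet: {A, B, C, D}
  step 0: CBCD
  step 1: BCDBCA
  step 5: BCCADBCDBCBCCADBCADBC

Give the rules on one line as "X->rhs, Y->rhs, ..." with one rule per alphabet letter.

  step 0 ⇒ step 1: CBCD ⇒ BC·D·BC·A
    B ↦ D
    C ↦ BC
    D ↦ A
    A ↦ C  (constrained at step 1)

A->C, B->D, C->BC, D->A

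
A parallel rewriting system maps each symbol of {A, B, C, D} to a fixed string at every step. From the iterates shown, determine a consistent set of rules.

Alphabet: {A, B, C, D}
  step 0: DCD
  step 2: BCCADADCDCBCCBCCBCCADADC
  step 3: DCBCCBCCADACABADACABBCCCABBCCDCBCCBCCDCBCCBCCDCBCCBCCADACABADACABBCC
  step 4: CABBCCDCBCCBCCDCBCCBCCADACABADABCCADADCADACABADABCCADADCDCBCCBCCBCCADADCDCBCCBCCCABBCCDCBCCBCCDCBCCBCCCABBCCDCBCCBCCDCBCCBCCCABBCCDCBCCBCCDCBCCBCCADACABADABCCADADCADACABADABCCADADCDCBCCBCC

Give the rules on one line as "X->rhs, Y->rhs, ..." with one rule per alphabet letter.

A->ADA, B->DC, C->BCC, D->CAB

  step 3 ⇒ step 4: DCBCCBCCADACABADACABBCCCABBCCDCBCCBCCDCBCCBCCDCBCCBCCADACABADACABBCC ⇒ CAB·BCC·DC·BCC·BCC·DC·BCC·BCC·ADA·CAB·ADA·BCC·ADA·DC·ADA·CAB·ADA·BCC·ADA·DC·DC·BCC·BCC·BCC·ADA·DC·DC·BCC·BCC·CAB·BCC·DC·BCC·BCC·DC·BCC·BCC·CAB·BCC·DC·BCC·BCC·DC·BCC·BCC·CAB·BCC·DC·BCC·BCC·DC·BCC·BCC·ADA·CAB·ADA·BCC·ADA·DC·ADA·CAB·ADA·BCC·ADA·DC·DC·BCC·BCC
    A ↦ ADA
    B ↦ DC
    C ↦ BCC
    D ↦ CAB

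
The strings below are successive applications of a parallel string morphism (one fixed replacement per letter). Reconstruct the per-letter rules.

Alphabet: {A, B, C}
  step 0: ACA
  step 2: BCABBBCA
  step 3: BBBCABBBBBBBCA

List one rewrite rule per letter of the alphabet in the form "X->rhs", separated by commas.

  step 2 ⇒ step 3: BCABBBCA ⇒ BB·B·CA·BB·BB·BB·B·CA
    A ↦ CA
    B ↦ BB
    C ↦ B

A->CA, B->BB, C->B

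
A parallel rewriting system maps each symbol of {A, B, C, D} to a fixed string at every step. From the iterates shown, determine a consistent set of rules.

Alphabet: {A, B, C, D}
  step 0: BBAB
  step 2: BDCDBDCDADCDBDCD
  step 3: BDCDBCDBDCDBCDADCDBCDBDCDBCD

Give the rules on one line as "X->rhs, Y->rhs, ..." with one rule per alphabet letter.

A->AD, B->BD, C->B, D->CD

  step 2 ⇒ step 3: BDCDBDCDADCDBDCD ⇒ BD·CD·B·CD·BD·CD·B·CD·AD·CD·B·CD·BD·CD·B·CD
    A ↦ AD
    B ↦ BD
    C ↦ B
    D ↦ CD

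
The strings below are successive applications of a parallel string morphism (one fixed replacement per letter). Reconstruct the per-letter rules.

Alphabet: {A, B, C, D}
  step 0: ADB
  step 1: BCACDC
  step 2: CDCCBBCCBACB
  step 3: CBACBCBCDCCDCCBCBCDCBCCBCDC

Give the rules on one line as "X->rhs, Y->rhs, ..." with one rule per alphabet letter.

A->BC, B->CDC, C->CB, D->A

  step 2 ⇒ step 3: CDCCBBCCBACB ⇒ CB·A·CB·CB·CDC·CDC·CB·CB·CDC·BC·CB·CDC
    A ↦ BC
    B ↦ CDC
    C ↦ CB
    D ↦ A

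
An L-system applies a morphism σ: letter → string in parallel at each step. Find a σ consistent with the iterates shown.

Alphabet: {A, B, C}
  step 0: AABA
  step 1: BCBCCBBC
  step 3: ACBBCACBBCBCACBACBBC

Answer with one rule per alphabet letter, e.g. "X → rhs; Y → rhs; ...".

  step 0 ⇒ step 1: AABA ⇒ BC·BC·CB·BC
    A ↦ BC
    B ↦ CB
    C ↦ A  (constrained at step 1)

A->BC, B->CB, C->A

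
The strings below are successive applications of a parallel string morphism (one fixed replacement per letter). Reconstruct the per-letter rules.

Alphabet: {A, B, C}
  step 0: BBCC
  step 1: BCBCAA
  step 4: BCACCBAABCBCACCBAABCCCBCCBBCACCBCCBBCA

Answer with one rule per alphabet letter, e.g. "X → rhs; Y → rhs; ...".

A->CCB, B->BC, C->A

  step 0 ⇒ step 1: BBCC ⇒ BC·BC·A·A
    B ↦ BC
    C ↦ A
    A ↦ CCB  (constrained at step 1)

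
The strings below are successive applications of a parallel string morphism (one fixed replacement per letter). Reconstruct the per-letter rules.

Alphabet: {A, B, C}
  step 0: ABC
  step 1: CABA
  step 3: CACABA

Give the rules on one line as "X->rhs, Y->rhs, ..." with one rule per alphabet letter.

A->C, B->AB, C->A

  step 0 ⇒ step 1: ABC ⇒ C·AB·A
    A ↦ C
    B ↦ AB
    C ↦ A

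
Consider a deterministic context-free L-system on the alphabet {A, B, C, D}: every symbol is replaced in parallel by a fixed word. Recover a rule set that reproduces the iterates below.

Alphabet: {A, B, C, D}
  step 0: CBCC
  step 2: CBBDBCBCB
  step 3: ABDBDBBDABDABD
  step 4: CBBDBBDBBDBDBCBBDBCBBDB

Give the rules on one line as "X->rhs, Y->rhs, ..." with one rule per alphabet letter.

  step 3 ⇒ step 4: ABDBDBBDABDABD ⇒ CB·BD·B·BD·B·BD·BD·B·CB·BD·B·CB·BD·B
    A ↦ CB
    B ↦ BD
    D ↦ B
  step 2 ⇒ step 3: CBBDBCBCB ⇒ A·BD·BD·B·BD·A·BD·A·BD
    C ↦ A

A->CB, B->BD, C->A, D->B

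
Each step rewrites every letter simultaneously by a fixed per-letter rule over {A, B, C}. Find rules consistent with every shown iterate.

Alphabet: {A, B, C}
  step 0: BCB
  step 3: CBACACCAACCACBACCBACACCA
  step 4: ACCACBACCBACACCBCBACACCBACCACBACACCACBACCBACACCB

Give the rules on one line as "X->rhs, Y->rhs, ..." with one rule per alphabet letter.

A->CB, B->CA, C->AC

  step 3 ⇒ step 4: CBACACCAACCACBACCBACACCA ⇒ AC·CA·CB·AC·CB·AC·AC·CB·CB·AC·AC·CB·AC·CA·CB·AC·AC·CA·CB·AC·CB·AC·AC·CB
    A ↦ CB
    B ↦ CA
    C ↦ AC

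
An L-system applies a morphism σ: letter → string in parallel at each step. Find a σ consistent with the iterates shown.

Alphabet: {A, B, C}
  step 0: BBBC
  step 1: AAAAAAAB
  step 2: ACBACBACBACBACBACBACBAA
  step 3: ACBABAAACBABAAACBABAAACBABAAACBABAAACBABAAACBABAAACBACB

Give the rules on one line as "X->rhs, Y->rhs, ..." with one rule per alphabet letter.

  step 2 ⇒ step 3: ACBACBACBACBACBACBACBAA ⇒ ACB·AB·AA·ACB·AB·AA·ACB·AB·AA·ACB·AB·AA·ACB·AB·AA·ACB·AB·AA·ACB·AB·AA·ACB·ACB
    A ↦ ACB
    B ↦ AA
    C ↦ AB

A->ACB, B->AA, C->AB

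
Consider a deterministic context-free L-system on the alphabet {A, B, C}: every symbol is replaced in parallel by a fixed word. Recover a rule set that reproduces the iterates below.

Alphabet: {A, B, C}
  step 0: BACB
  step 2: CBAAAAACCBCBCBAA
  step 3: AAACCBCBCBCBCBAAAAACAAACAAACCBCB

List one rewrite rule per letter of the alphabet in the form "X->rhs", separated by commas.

  step 2 ⇒ step 3: CBAAAAACCBCBCBAA ⇒ AA·AC·CB·CB·CB·CB·CB·AA·AA·AC·AA·AC·AA·AC·CB·CB
    A ↦ CB
    B ↦ AC
    C ↦ AA

A->CB, B->AC, C->AA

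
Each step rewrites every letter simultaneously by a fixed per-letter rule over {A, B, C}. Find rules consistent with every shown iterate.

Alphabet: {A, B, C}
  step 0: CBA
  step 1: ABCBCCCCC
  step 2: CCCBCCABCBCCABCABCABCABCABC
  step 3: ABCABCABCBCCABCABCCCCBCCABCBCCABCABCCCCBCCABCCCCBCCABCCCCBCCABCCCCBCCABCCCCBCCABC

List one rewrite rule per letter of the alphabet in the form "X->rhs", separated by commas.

A->CCC, B->BCC, C->ABC

  step 2 ⇒ step 3: CCCBCCABCBCCABCABCABCABCABC ⇒ ABC·ABC·ABC·BCC·ABC·ABC·CCC·BCC·ABC·BCC·ABC·ABC·CCC·BCC·ABC·CCC·BCC·ABC·CCC·BCC·ABC·CCC·BCC·ABC·CCC·BCC·ABC
    A ↦ CCC
    B ↦ BCC
    C ↦ ABC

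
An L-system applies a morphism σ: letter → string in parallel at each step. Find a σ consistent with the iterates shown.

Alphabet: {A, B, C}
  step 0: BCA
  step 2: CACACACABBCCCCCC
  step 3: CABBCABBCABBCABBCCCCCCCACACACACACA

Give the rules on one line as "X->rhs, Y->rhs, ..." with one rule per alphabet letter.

  step 2 ⇒ step 3: CACACACABBCCCCCC ⇒ CA·BB·CA·BB·CA·BB·CA·BB·CCC·CCC·CA·CA·CA·CA·CA·CA
    A ↦ BB
    B ↦ CCC
    C ↦ CA

A->BB, B->CCC, C->CA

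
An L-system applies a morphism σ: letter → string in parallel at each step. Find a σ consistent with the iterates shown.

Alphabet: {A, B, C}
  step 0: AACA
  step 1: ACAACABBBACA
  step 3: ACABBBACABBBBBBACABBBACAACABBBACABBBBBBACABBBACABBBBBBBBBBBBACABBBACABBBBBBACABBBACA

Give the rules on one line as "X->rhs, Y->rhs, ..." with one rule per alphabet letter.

A->ACA, B->BB, C->BBB

  step 0 ⇒ step 1: AACA ⇒ ACA·ACA·BBB·ACA
    A ↦ ACA
    C ↦ BBB
    B ↦ BB  (constrained at step 1)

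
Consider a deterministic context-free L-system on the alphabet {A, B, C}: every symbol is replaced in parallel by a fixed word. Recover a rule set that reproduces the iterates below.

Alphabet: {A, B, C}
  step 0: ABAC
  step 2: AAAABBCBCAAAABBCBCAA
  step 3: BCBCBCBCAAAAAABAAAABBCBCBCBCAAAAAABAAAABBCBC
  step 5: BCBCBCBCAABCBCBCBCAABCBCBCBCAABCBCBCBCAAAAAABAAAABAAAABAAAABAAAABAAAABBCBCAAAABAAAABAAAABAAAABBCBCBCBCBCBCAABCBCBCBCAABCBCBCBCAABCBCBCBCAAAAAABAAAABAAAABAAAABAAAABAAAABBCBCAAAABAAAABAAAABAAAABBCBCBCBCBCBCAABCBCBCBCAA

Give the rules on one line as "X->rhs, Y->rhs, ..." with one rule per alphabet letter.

A->BC, B->AA, C->AAB

  step 2 ⇒ step 3: AAAABBCBCAAAABBCBCAA ⇒ BC·BC·BC·BC·AA·AA·AAB·AA·AAB·BC·BC·BC·BC·AA·AA·AAB·AA·AAB·BC·BC
    A ↦ BC
    B ↦ AA
    C ↦ AAB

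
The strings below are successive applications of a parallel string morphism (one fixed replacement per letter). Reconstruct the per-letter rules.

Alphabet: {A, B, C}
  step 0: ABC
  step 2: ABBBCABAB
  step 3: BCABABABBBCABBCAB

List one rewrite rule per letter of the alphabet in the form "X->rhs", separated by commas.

A->BC, B->AB, C->B

  step 2 ⇒ step 3: ABBBCABAB ⇒ BC·AB·AB·AB·B·BC·AB·BC·AB
    A ↦ BC
    B ↦ AB
    C ↦ B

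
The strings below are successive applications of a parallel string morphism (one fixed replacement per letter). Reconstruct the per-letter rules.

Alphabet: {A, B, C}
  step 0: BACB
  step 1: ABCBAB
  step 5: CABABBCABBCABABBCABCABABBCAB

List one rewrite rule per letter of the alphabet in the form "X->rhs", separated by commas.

A->C, B->AB, C->B

  step 0 ⇒ step 1: BACB ⇒ AB·C·B·AB
    A ↦ C
    B ↦ AB
    C ↦ B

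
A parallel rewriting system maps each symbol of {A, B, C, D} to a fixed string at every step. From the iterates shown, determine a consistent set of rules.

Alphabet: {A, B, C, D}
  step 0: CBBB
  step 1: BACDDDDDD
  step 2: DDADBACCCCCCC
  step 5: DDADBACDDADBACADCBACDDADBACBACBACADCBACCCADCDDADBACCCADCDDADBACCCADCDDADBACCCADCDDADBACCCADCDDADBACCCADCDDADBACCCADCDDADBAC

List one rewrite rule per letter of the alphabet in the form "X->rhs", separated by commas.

A->AD, B->DD, C->BAC, D->C

  step 1 ⇒ step 2: BACDDDDDD ⇒ DD·AD·BAC·C·C·C·C·C·C
    A ↦ AD
    B ↦ DD
    C ↦ BAC
    D ↦ C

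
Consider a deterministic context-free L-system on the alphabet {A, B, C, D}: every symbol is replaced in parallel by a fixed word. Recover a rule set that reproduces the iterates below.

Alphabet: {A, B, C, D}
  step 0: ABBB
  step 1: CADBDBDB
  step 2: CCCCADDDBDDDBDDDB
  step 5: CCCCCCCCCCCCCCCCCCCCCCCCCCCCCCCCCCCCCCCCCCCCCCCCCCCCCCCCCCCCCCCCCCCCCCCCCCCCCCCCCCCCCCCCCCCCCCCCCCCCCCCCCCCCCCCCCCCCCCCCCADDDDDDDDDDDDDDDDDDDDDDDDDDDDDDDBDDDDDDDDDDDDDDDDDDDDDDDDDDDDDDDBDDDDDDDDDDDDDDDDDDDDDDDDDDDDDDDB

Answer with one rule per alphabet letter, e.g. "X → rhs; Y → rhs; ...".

A->CA, B->DB, C->CCC, D->DD

  step 1 ⇒ step 2: CADBDBDB ⇒ CCC·CA·DD·DB·DD·DB·DD·DB
    A ↦ CA
    B ↦ DB
    C ↦ CCC
    D ↦ DD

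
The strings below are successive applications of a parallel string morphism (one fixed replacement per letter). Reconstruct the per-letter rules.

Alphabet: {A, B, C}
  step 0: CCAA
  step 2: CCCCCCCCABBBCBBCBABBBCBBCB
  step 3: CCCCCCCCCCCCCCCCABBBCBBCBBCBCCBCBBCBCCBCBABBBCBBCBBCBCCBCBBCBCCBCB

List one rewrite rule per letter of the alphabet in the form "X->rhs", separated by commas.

  step 2 ⇒ step 3: CCCCCCCCABBBCBBCBABBBCBBCB ⇒ CC·CC·CC·CC·CC·CC·CC·CC·ABB·BCB·BCB·BCB·CC·BCB·BCB·CC·BCB·ABB·BCB·BCB·BCB·CC·BCB·BCB·CC·BCB
    A ↦ ABB
    B ↦ BCB
    C ↦ CC

A->ABB, B->BCB, C->CC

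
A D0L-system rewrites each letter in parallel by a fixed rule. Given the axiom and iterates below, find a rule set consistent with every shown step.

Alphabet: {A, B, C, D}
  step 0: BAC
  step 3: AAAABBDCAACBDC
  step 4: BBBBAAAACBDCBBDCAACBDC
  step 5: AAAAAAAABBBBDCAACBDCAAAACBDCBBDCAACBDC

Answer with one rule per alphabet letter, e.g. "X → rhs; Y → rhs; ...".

A->B, B->AA, C->DC, D->CB

  step 4 ⇒ step 5: BBBBAAAACBDCBBDCAACBDC ⇒ AA·AA·AA·AA·B·B·B·B·DC·AA·CB·DC·AA·AA·CB·DC·B·B·DC·AA·CB·DC
    A ↦ B
    B ↦ AA
    C ↦ DC
    D ↦ CB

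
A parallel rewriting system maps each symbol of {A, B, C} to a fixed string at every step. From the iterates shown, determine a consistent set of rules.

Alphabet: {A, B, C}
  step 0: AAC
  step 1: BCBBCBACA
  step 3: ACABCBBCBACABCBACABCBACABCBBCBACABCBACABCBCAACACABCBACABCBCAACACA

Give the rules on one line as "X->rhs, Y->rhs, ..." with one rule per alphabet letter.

A->BCB, B->CA, C->ACA

  step 0 ⇒ step 1: AAC ⇒ BCB·BCB·ACA
    A ↦ BCB
    C ↦ ACA
    B ↦ CA  (constrained at step 1)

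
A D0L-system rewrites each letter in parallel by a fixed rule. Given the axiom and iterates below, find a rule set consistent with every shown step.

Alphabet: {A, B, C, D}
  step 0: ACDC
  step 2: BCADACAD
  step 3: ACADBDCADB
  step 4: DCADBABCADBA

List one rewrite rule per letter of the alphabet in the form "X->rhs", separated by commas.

  step 3 ⇒ step 4: ACADBDCADB ⇒ D·CA·D·B·A·B·CA·D·B·A
    A ↦ D
    B ↦ A
    C ↦ CA
    D ↦ B

A->D, B->A, C->CA, D->B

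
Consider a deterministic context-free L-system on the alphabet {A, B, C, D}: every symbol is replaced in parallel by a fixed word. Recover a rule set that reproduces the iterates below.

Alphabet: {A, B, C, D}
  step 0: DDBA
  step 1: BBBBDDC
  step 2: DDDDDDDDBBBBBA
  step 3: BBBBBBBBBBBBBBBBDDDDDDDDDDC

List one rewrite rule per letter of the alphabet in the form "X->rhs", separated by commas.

  step 2 ⇒ step 3: DDDDDDDDBBBBBA ⇒ BB·BB·BB·BB·BB·BB·BB·BB·DD·DD·DD·DD·DD·C
    A ↦ C
    B ↦ DD
    D ↦ BB
  step 1 ⇒ step 2: BBBBDDC ⇒ DD·DD·DD·DD·BB·BB·BA
    C ↦ BA

A->C, B->DD, C->BA, D->BB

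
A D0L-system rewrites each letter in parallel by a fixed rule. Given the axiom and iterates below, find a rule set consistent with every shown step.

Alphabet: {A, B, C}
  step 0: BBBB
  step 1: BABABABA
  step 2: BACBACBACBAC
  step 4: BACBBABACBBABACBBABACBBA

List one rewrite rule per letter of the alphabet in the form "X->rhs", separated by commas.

A->C, B->BA, C->B

  step 1 ⇒ step 2: BABABABA ⇒ BA·C·BA·C·BA·C·BA·C
    A ↦ C
    B ↦ BA
    C ↦ B  (constrained at step 2)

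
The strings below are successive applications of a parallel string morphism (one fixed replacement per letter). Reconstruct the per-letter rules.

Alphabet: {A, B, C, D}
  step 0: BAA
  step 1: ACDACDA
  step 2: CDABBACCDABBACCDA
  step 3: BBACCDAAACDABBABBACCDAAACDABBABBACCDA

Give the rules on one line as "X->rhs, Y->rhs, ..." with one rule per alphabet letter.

  step 2 ⇒ step 3: CDABBACCDABBACCDA ⇒ BBA·C·CDA·A·A·CDA·BBA·BBA·C·CDA·A·A·CDA·BBA·BBA·C·CDA
    A ↦ CDA
    B ↦ A
    C ↦ BBA
    D ↦ C

A->CDA, B->A, C->BBA, D->C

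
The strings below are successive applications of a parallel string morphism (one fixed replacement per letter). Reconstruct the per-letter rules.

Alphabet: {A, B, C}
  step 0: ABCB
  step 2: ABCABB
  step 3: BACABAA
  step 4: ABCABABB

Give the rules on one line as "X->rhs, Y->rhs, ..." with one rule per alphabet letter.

  step 3 ⇒ step 4: BACABAA ⇒ A·B·CA·B·A·B·B
    A ↦ B
    B ↦ A
    C ↦ CA

A->B, B->A, C->CA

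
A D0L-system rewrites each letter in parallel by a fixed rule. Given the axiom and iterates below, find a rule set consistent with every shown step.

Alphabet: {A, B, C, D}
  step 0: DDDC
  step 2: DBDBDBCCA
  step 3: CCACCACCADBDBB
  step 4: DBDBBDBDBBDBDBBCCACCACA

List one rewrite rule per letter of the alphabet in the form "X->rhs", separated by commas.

  step 3 ⇒ step 4: CCACCACCADBDBB ⇒ DB·DB·B·DB·DB·B·DB·DB·B·C·CA·C·CA·CA
    A ↦ B
    B ↦ CA
    C ↦ DB
    D ↦ C

A->B, B->CA, C->DB, D->C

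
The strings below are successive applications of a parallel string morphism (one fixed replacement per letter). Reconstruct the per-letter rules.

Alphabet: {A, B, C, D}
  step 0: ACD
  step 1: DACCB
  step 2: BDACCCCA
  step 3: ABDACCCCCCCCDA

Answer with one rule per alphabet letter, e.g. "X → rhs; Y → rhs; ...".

A->DA, B->A, C->CC, D->B

  step 2 ⇒ step 3: BDACCCCA ⇒ A·B·DA·CC·CC·CC·CC·DA
    A ↦ DA
    B ↦ A
    C ↦ CC
    D ↦ B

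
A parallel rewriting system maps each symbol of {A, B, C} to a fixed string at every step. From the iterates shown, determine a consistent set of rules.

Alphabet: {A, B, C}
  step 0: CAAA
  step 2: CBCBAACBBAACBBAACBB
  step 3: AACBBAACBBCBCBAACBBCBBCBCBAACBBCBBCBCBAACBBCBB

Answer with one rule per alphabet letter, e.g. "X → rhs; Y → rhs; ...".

A->CB, B->CBB, C->AA

  step 2 ⇒ step 3: CBCBAACBBAACBBAACBB ⇒ AA·CBB·AA·CBB·CB·CB·AA·CBB·CBB·CB·CB·AA·CBB·CBB·CB·CB·AA·CBB·CBB
    A ↦ CB
    B ↦ CBB
    C ↦ AA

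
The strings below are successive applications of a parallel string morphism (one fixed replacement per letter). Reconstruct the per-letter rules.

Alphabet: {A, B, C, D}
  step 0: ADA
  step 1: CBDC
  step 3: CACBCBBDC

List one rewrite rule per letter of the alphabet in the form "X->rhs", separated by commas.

A->C, B->CB, C->A, D->BD

  step 0 ⇒ step 1: ADA ⇒ C·BD·C
    A ↦ C
    D ↦ BD
    B ↦ CB  (constrained at step 1)
    C ↦ A  (constrained at step 1)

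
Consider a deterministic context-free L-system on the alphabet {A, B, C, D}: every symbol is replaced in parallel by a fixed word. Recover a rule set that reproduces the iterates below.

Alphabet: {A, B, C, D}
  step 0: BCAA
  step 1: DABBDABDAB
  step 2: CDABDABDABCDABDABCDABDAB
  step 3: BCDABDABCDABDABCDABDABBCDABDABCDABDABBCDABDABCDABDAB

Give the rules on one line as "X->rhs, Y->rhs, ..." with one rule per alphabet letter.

  step 2 ⇒ step 3: CDABDABDABCDABDABCDABDAB ⇒ B·C·DAB·DAB·C·DAB·DAB·C·DAB·DAB·B·C·DAB·DAB·C·DAB·DAB·B·C·DAB·DAB·C·DAB·DAB
    A ↦ DAB
    B ↦ DAB
    C ↦ B
    D ↦ C

A->DAB, B->DAB, C->B, D->C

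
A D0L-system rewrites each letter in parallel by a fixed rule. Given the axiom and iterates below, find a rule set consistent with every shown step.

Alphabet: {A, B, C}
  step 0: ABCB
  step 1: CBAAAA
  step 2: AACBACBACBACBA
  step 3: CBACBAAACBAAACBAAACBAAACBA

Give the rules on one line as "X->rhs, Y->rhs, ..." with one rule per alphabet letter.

A->CBA, B->A, C->A

  step 2 ⇒ step 3: AACBACBACBACBA ⇒ CBA·CBA·A·A·CBA·A·A·CBA·A·A·CBA·A·A·CBA
    A ↦ CBA
    B ↦ A
    C ↦ A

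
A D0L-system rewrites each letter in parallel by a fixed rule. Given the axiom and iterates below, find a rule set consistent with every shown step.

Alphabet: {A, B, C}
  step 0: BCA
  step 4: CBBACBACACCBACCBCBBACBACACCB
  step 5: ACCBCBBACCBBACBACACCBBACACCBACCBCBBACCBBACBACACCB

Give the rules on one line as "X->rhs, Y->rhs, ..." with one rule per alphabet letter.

  step 4 ⇒ step 5: CBBACBACACCBACCBCBBACBACACCB ⇒ AC·CB·CB·B·AC·CB·B·AC·B·AC·AC·CB·B·AC·AC·CB·AC·CB·CB·B·AC·CB·B·AC·B·AC·AC·CB
    A ↦ B
    B ↦ CB
    C ↦ AC

A->B, B->CB, C->AC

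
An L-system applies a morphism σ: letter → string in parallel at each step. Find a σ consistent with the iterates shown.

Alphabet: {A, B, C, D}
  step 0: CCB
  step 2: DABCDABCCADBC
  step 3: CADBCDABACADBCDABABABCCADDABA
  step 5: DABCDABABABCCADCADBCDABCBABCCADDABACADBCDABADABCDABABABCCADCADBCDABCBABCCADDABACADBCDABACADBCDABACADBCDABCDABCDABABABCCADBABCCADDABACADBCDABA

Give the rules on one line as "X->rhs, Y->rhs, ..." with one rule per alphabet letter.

  step 2 ⇒ step 3: DABCDABCCADBC ⇒ CAD·BC·DA·BA·CAD·BC·DA·BA·BA·BC·CAD·DA·BA
    A ↦ BC
    B ↦ DA
    C ↦ BA
    D ↦ CAD

A->BC, B->DA, C->BA, D->CAD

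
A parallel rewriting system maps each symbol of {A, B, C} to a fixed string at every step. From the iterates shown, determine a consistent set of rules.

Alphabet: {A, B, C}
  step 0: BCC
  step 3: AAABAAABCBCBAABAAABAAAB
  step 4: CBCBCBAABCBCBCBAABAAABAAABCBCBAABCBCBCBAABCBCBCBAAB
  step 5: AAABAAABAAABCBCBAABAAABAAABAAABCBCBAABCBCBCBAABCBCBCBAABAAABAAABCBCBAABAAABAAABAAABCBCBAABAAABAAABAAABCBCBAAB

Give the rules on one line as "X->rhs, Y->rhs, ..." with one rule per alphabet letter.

  step 4 ⇒ step 5: CBCBCBAABCBCBCBAABAAABAAABCBCBAABCBCBCBAABCBCBCBAAB ⇒ A·AAB·A·AAB·A·AAB·CB·CB·AAB·A·AAB·A·AAB·A·AAB·CB·CB·AAB·CB·CB·CB·AAB·CB·CB·CB·AAB·A·AAB·A·AAB·CB·CB·AAB·A·AAB·A·AAB·A·AAB·CB·CB·AAB·A·AAB·A·AAB·A·AAB·CB·CB·AAB
    A ↦ CB
    B ↦ AAB
    C ↦ A

A->CB, B->AAB, C->A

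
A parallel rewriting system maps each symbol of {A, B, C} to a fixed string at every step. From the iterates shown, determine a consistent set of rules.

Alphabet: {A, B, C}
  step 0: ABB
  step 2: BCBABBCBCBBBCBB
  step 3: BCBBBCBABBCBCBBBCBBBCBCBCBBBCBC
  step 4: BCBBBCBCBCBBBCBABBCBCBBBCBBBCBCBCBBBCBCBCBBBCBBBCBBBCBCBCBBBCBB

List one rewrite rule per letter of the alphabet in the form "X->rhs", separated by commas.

A->BAB, B->BC, C->BB

  step 3 ⇒ step 4: BCBBBCBABBCBCBBBCBBBCBCBCBBBCBC ⇒ BC·BB·BC·BC·BC·BB·BC·BAB·BC·BC·BB·BC·BB·BC·BC·BC·BB·BC·BC·BC·BB·BC·BB·BC·BB·BC·BC·BC·BB·BC·BB
    A ↦ BAB
    B ↦ BC
    C ↦ BB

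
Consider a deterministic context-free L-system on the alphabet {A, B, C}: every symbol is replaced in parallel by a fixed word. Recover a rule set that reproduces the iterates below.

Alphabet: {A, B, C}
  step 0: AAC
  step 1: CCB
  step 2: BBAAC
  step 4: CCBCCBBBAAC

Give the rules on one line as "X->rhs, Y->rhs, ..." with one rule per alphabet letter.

A->C, B->AAC, C->B

  step 1 ⇒ step 2: CCB ⇒ B·B·AAC
    B ↦ AAC
    C ↦ B
  step 0 ⇒ step 1: AAC ⇒ C·C·B
    A ↦ C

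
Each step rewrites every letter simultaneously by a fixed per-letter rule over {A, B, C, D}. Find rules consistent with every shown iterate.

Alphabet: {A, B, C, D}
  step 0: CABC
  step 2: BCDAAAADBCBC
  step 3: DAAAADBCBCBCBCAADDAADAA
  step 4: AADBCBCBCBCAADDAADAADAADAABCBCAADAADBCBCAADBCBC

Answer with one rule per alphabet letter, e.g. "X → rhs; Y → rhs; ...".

A->BC, B->DA, C->A, D->AAD

  step 3 ⇒ step 4: DAAAADBCBCBCBCAADDAADAA ⇒ AAD·BC·BC·BC·BC·AAD·DA·A·DA·A·DA·A·DA·A·BC·BC·AAD·AAD·BC·BC·AAD·BC·BC
    A ↦ BC
    B ↦ DA
    C ↦ A
    D ↦ AAD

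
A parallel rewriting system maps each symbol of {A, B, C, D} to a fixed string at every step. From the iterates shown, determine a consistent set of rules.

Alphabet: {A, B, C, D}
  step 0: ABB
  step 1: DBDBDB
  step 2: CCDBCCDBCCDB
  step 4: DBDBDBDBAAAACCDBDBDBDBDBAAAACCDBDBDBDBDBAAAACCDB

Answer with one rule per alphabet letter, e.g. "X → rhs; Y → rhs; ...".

A->DB, B->DB, C->AA, D->CC

  step 1 ⇒ step 2: DBDBDB ⇒ CC·DB·CC·DB·CC·DB
    B ↦ DB
    D ↦ CC
  step 0 ⇒ step 1: ABB ⇒ DB·DB·DB
    A ↦ DB
    C ↦ AA  (constrained at step 2)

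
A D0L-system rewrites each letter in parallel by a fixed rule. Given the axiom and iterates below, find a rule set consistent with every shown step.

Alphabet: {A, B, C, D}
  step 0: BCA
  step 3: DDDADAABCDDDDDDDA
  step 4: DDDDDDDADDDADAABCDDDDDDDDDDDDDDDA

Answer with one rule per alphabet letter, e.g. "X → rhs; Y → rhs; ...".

A->DA, B->A, C->BC, D->DD

  step 3 ⇒ step 4: DDDADAABCDDDDDDDA ⇒ DD·DD·DD·DA·DD·DA·DA·A·BC·DD·DD·DD·DD·DD·DD·DD·DA
    A ↦ DA
    B ↦ A
    C ↦ BC
    D ↦ DD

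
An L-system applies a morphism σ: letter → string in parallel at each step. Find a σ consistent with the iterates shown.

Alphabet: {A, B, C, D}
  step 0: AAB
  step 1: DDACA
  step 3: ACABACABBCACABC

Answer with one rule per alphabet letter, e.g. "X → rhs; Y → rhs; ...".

A->D, B->ACA, C->B, D->BC

  step 0 ⇒ step 1: AAB ⇒ D·D·ACA
    A ↦ D
    B ↦ ACA
    C ↦ B  (constrained at step 1)
    D ↦ BC  (constrained at step 1)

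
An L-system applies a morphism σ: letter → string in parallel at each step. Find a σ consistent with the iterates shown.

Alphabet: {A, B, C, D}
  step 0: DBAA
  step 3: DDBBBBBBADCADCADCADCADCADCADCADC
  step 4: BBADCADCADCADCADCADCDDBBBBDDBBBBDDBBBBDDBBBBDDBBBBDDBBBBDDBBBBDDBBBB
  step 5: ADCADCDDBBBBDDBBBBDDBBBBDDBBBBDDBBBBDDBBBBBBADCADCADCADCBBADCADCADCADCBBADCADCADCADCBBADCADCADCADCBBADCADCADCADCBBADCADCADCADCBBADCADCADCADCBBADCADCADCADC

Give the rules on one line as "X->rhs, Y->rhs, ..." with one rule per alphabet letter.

A->DD, B->ADC, C->BBB, D->B

  step 4 ⇒ step 5: BBADCADCADCADCADCADCDDBBBBDDBBBBDDBBBBDDBBBBDDBBBBDDBBBBDDBBBBDDBBBB ⇒ ADC·ADC·DD·B·BBB·DD·B·BBB·DD·B·BBB·DD·B·BBB·DD·B·BBB·DD·B·BBB·B·B·ADC·ADC·ADC·ADC·B·B·ADC·ADC·ADC·ADC·B·B·ADC·ADC·ADC·ADC·B·B·ADC·ADC·ADC·ADC·B·B·ADC·ADC·ADC·ADC·B·B·ADC·ADC·ADC·ADC·B·B·ADC·ADC·ADC·ADC·B·B·ADC·ADC·ADC·ADC
    A ↦ DD
    B ↦ ADC
    C ↦ BBB
    D ↦ B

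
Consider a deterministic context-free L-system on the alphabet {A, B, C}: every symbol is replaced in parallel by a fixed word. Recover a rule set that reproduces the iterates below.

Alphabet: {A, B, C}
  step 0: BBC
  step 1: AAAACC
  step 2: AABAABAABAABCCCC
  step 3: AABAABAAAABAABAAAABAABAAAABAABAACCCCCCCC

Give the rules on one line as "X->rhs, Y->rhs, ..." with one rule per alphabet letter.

  step 2 ⇒ step 3: AABAABAABAABCCCC ⇒ AAB·AAB·AA·AAB·AAB·AA·AAB·AAB·AA·AAB·AAB·AA·CC·CC·CC·CC
    A ↦ AAB
    B ↦ AA
    C ↦ CC

A->AAB, B->AA, C->CC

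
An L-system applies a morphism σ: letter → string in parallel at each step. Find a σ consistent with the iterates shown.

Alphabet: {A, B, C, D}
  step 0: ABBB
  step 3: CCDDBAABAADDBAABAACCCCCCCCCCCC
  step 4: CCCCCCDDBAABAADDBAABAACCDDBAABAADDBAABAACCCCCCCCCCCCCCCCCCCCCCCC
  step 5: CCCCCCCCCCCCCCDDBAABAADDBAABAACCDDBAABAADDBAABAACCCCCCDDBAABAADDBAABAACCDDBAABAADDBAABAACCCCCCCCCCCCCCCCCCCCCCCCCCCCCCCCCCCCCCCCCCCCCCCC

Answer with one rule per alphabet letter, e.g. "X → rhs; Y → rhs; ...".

  step 4 ⇒ step 5: CCCCCCDDBAABAADDBAABAACCDDBAABAADDBAABAACCCCCCCCCCCCCCCCCCCCCCCC ⇒ CC·CC·CC·CC·CC·CC·C·C·DD·BAA·BAA·DD·BAA·BAA·C·C·DD·BAA·BAA·DD·BAA·BAA·CC·CC·C·C·DD·BAA·BAA·DD·BAA·BAA·C·C·DD·BAA·BAA·DD·BAA·BAA·CC·CC·CC·CC·CC·CC·CC·CC·CC·CC·CC·CC·CC·CC·CC·CC·CC·CC·CC·CC·CC·CC·CC·CC
    A ↦ BAA
    B ↦ DD
    C ↦ CC
    D ↦ C

A->BAA, B->DD, C->CC, D->C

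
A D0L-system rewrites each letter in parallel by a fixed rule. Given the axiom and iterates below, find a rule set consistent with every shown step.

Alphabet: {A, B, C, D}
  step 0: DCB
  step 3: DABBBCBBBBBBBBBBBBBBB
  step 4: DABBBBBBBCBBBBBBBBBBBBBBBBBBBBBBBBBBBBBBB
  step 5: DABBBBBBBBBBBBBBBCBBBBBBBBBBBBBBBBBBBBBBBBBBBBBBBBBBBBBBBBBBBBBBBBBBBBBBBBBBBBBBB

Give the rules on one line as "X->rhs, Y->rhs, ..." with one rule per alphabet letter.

  step 4 ⇒ step 5: DABBBBBBBCBBBBBBBBBBBBBBBBBBBBBBBBBBBBBBB ⇒ DA·B·BB·BB·BB·BB·BB·BB·BB·CB·BB·BB·BB·BB·BB·BB·BB·BB·BB·BB·BB·BB·BB·BB·BB·BB·BB·BB·BB·BB·BB·BB·BB·BB·BB·BB·BB·BB·BB·BB·BB
    A ↦ B
    B ↦ BB
    C ↦ CB
    D ↦ DA

A->B, B->BB, C->CB, D->DA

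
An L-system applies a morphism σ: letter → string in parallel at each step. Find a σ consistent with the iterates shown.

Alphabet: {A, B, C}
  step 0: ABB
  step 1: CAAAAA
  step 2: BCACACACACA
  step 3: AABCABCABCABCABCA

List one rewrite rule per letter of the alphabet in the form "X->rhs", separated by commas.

  step 2 ⇒ step 3: BCACACACACA ⇒ AA·B·CA·B·CA·B·CA·B·CA·B·CA
    A ↦ CA
    B ↦ AA
    C ↦ B

A->CA, B->AA, C->B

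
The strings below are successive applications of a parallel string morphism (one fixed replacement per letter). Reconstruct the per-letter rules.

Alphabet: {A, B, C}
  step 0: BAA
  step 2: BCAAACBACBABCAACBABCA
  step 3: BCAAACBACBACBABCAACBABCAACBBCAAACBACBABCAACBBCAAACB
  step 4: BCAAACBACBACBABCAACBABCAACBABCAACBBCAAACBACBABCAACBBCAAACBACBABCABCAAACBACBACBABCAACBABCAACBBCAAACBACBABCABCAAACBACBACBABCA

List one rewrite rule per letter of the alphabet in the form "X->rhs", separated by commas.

A->ACB, B->BCA, C->A

  step 3 ⇒ step 4: BCAAACBACBACBABCAACBABCAACBBCAAACBACBABCAACBBCAAACB ⇒ BCA·A·ACB·ACB·ACB·A·BCA·ACB·A·BCA·ACB·A·BCA·ACB·BCA·A·ACB·ACB·A·BCA·ACB·BCA·A·ACB·ACB·A·BCA·BCA·A·ACB·ACB·ACB·A·BCA·ACB·A·BCA·ACB·BCA·A·ACB·ACB·A·BCA·BCA·A·ACB·ACB·ACB·A·BCA
    A ↦ ACB
    B ↦ BCA
    C ↦ A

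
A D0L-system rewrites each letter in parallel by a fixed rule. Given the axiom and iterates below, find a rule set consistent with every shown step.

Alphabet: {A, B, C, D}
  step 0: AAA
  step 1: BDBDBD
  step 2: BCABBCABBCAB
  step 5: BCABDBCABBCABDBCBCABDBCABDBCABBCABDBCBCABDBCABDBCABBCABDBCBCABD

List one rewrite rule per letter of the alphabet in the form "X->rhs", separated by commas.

  step 1 ⇒ step 2: BDBDBD ⇒ BC·AB·BC·AB·BC·AB
    B ↦ BC
    D ↦ AB
  step 0 ⇒ step 1: AAA ⇒ BD·BD·BD
    A ↦ BD
    C ↦ A  (constrained at step 2)

A->BD, B->BC, C->A, D->AB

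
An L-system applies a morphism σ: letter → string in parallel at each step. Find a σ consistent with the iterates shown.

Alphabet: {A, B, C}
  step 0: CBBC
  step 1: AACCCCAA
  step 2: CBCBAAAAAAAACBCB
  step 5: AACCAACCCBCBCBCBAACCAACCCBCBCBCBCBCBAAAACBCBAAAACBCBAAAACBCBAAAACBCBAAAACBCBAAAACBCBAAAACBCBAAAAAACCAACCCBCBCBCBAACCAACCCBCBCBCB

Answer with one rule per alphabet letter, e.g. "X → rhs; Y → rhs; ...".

A->CB, B->CC, C->AA

  step 1 ⇒ step 2: AACCCCAA ⇒ CB·CB·AA·AA·AA·AA·CB·CB
    A ↦ CB
    C ↦ AA
  step 0 ⇒ step 1: CBBC ⇒ AA·CC·CC·AA
    B ↦ CC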